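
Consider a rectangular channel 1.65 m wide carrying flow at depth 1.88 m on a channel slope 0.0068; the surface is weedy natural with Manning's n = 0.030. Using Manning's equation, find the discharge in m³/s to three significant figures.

A = b·y = 1.65 × 1.88 = 3.102 m²
P = b + 2y = 1.65 + 2×1.88 = 5.410 m
R = A/P = 3.102/5.410 = 0.5734 m
Q = (1/n)·A·R^(2/3)·S^(1/2) = (1/0.030) × 3.102 × 0.5734^(2/3) × 0.0068^(1/2) = 5.885 m³/s

5.88 m³/s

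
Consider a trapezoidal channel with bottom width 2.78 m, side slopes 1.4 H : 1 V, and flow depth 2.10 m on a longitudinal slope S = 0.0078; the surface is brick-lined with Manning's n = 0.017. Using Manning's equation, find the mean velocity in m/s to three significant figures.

A = (b + z·y)·y = (2.78 + 1.4×2.10)×2.10 = 12.01 m²
P = b + 2y√(1+z²) = 2.78 + 2×2.10×√(1+1.4²) = 10.01 m
R = A/P = 12.01/10.01 = 1.200 m
Q = (1/n)·A·R^(2/3)·S^(1/2) = (1/0.017) × 12.01 × 1.200^(2/3) × 0.0078^(1/2) = 70.49 m³/s
V = Q/A = 70.49/12.01 = 5.868 m/s

5.87 m/s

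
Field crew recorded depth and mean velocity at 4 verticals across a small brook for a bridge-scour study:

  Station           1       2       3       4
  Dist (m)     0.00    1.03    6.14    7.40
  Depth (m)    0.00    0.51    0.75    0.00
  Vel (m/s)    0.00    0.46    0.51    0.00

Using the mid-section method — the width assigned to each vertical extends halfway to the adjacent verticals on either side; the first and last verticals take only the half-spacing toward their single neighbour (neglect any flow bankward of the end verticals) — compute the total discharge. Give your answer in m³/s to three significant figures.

1.94 m³/s

w_2 = (6.14 − 0.00)/2 = 3.07 m; q_2 = 0.46 × 0.51 × 3.07 = 0.7202 m³/s
w_3 = (7.40 − 1.03)/2 = 3.185 m; q_3 = 0.51 × 0.75 × 3.185 = 1.218 m³/s
Stations 1, 4 contribute zero (depth or velocity is 0).
Q = Σ qᵢ = 1.938 m³/s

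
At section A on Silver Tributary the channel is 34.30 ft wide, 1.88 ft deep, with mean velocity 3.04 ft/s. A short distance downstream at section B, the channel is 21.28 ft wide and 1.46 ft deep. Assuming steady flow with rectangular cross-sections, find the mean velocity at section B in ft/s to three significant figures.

6.31 ft/s

Q = A₁V₁ = (34.30×1.88) × 3.04 = 196.0 ft³/s
A₂ = 21.28 × 1.46 = 31.07 ft²
V₂ = Q/A₂ = 196.0/31.07 = 6.310 ft/s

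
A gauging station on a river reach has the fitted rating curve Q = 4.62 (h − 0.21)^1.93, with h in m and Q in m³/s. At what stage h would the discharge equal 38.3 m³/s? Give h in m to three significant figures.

3.20 m

h − h₀ = (Q/C)^(1/b) = (38.3/4.62)^(1/1.93) = 2.992 m
h = 0.21 + 2.992 = 3.202 m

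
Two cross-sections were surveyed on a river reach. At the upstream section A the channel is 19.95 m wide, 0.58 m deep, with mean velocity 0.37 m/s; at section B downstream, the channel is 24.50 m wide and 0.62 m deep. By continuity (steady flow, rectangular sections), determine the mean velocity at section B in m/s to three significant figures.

0.282 m/s

Q = A₁V₁ = (19.95×0.58) × 0.37 = 4.281 m³/s
A₂ = 24.50 × 0.62 = 15.19 m²
V₂ = Q/A₂ = 4.281/15.19 = 0.2818 m/s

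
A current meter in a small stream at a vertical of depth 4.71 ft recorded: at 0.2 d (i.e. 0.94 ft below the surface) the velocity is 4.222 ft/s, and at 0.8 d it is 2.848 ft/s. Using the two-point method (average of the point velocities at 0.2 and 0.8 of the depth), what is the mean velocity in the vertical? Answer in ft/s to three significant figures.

v̄ = (4.222 + 2.848) / 2 = 3.535 ft/s

3.54 ft/s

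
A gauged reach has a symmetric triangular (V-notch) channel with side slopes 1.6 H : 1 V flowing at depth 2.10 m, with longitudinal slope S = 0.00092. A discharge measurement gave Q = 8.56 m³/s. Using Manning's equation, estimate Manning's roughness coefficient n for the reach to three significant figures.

A = z·y² = 1.6×2.10² = 7.056 m²
P = 2y√(1+z²) = 2×2.10×√(1+1.6²) = 7.925 m
R = A/P = 7.056/7.925 = 0.8904 m
n = (1/Q)·A·R^(2/3)·S^(1/2) = (1/8.56) × 7.056 × 0.9255 × 0.03033 = 0.02314

0.0231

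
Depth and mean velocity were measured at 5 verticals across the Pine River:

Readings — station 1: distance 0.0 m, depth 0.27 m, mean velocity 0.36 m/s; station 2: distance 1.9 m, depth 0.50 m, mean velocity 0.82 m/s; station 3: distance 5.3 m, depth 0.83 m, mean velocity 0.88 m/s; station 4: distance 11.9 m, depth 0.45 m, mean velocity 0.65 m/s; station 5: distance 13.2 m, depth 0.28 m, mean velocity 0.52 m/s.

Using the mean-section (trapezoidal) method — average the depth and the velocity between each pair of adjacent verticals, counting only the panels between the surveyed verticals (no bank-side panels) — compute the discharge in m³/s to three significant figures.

Panel 1-2: Δb = 1.9 m, d̄ = (0.27+0.50)/2 = 0.385, v̄ = (0.36+0.82)/2 = 0.59 → q = 1.9×0.385×0.59 = 0.4316 m³/s
Panel 2-3: Δb = 3.4 m, d̄ = (0.50+0.83)/2 = 0.665, v̄ = (0.82+0.88)/2 = 0.85 → q = 3.4×0.665×0.85 = 1.922 m³/s
Panel 3-4: Δb = 6.6 m, d̄ = (0.83+0.45)/2 = 0.64, v̄ = (0.88+0.65)/2 = 0.765 → q = 6.6×0.64×0.765 = 3.231 m³/s
Panel 4-5: Δb = 1.3 m, d̄ = (0.45+0.28)/2 = 0.365, v̄ = (0.65+0.52)/2 = 0.585 → q = 1.3×0.365×0.585 = 0.2776 m³/s
Q = Σ q = 5.862 m³/s

5.86 m³/s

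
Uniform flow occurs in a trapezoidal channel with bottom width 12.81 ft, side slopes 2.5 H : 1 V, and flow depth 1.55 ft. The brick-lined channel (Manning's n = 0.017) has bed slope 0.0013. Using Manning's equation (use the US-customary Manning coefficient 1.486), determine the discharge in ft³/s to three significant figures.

A = (b + z·y)·y = (12.81 + 2.5×1.55)×1.55 = 25.86 ft²
P = b + 2y√(1+z²) = 12.81 + 2×1.55×√(1+2.5²) = 21.16 ft
R = A/P = 25.86/21.16 = 1.222 ft
Q = (1.486/n)·A·R^(2/3)·S^(1/2) = (1.486/0.017) × 25.86 × 1.222^(2/3) × 0.0013^(1/2) = 93.18 ft³/s

93.2 ft³/s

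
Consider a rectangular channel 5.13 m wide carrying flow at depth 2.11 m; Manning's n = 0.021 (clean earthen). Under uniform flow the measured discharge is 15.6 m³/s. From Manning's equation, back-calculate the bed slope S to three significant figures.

A = b·y = 5.13 × 2.11 = 10.82 m²
P = b + 2y = 5.13 + 2×2.11 = 9.350 m
R = A/P = 10.82/9.350 = 1.158 m
S = (Q·n / (1·A·R^(2/3)))² = (15.6×0.021 / (1×10.82×1.103))² = 0.0007535

0.000754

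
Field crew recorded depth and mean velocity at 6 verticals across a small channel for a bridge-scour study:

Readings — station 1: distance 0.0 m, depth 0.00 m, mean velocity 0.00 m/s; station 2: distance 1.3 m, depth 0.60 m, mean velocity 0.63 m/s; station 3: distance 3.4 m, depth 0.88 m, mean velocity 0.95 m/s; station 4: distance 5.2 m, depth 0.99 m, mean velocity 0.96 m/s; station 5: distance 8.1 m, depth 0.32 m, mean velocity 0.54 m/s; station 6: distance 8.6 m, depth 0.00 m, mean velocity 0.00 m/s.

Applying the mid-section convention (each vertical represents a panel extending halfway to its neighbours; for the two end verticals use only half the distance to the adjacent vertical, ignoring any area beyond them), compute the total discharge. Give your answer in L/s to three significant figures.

w_2 = (3.4 − 0.0)/2 = 1.7 m; q_2 = 0.63 × 0.60 × 1.7 = 0.6426 m³/s
w_3 = (5.2 − 1.3)/2 = 1.95 m; q_3 = 0.95 × 0.88 × 1.95 = 1.630 m³/s
w_4 = (8.1 − 3.4)/2 = 2.35 m; q_4 = 0.96 × 0.99 × 2.35 = 2.233 m³/s
w_5 = (8.6 − 5.2)/2 = 1.7 m; q_5 = 0.54 × 0.32 × 1.7 = 0.2938 m³/s
Stations 1, 6 contribute zero (depth or velocity is 0).
Q = Σ qᵢ = 4.800 m³/s
= 4.800 × 1000 = 4800 L/s

4800 L/s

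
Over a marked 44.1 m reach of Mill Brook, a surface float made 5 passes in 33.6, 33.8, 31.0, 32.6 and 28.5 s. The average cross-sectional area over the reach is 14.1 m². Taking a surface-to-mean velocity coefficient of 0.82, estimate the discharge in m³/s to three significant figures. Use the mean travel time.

16.0 m³/s

t̄ = (33.6 + 33.8 + 31.0 + 32.6 + 28.5) / 5 = 31.9 s
v_surface = L / t̄ = 44.1 / 31.9 = 1.382 m/s
v_mean = 0.82 × 1.382 = 1.134 m/s
Q = A × v_mean = 14.1 × 1.134 = 15.98 m³/s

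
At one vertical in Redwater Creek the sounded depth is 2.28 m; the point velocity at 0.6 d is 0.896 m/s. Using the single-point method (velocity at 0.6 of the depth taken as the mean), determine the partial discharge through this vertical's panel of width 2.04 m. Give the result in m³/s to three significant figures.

4.17 m³/s

v̄ = v₀.₆ = 0.896 m/s
q = v̄ × d × w = 0.8960 × 2.28 × 2.04 = 4.167 m³/s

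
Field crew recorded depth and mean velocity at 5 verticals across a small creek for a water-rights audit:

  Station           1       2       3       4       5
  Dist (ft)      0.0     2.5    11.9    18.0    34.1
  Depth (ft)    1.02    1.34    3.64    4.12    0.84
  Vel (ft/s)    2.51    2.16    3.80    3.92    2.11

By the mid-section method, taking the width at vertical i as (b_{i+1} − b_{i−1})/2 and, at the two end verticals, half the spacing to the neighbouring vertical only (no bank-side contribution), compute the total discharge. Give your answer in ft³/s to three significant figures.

321 ft³/s

w_1 = (2.5 − 0.0)/2 = 1.25 ft; q_1 = 2.51 × 1.02 × 1.25 = 3.200 ft³/s
w_2 = (11.9 − 0.0)/2 = 5.95 ft; q_2 = 2.16 × 1.34 × 5.95 = 17.22 ft³/s
w_3 = (18.0 − 2.5)/2 = 7.75 ft; q_3 = 3.80 × 3.64 × 7.75 = 107.2 ft³/s
w_4 = (34.1 − 11.9)/2 = 11.1 ft; q_4 = 3.92 × 4.12 × 11.1 = 179.3 ft³/s
w_5 = (34.1 − 18.0)/2 = 8.05 ft; q_5 = 2.11 × 0.84 × 8.05 = 14.27 ft³/s
Q = Σ qᵢ = 321.2 ft³/s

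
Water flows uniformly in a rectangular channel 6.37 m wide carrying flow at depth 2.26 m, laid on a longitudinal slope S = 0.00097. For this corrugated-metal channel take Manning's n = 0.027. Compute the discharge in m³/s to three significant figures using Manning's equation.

A = b·y = 6.37 × 2.26 = 14.40 m²
P = b + 2y = 6.37 + 2×2.26 = 10.89 m
R = A/P = 14.40/10.89 = 1.322 m
Q = (1/n)·A·R^(2/3)·S^(1/2) = (1/0.027) × 14.40 × 1.322^(2/3) × 0.00097^(1/2) = 20.00 m³/s

20.0 m³/s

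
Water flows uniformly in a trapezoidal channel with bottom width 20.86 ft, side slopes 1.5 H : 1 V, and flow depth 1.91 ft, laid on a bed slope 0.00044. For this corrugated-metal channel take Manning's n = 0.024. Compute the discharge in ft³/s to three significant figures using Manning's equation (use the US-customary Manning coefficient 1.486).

A = (b + z·y)·y = (20.86 + 1.5×1.91)×1.91 = 45.31 ft²
P = b + 2y√(1+z²) = 20.86 + 2×1.91×√(1+1.5²) = 27.75 ft
R = A/P = 45.31/27.75 = 1.633 ft
Q = (1.486/n)·A·R^(2/3)·S^(1/2) = (1.486/0.024) × 45.31 × 1.633^(2/3) × 0.00044^(1/2) = 81.62 ft³/s

81.6 ft³/s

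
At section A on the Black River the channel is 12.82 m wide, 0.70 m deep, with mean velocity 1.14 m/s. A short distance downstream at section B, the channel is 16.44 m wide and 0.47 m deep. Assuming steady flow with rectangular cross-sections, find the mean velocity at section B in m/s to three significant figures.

Q = A₁V₁ = (12.82×0.70) × 1.14 = 10.23 m³/s
A₂ = 16.44 × 0.47 = 7.727 m²
V₂ = Q/A₂ = 10.23/7.727 = 1.324 m/s

1.32 m/s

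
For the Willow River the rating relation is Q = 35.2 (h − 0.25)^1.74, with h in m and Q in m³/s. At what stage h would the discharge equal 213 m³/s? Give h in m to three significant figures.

3.06 m

h − h₀ = (Q/C)^(1/b) = (213/35.2)^(1/1.74) = 2.814 m
h = 0.25 + 2.814 = 3.064 m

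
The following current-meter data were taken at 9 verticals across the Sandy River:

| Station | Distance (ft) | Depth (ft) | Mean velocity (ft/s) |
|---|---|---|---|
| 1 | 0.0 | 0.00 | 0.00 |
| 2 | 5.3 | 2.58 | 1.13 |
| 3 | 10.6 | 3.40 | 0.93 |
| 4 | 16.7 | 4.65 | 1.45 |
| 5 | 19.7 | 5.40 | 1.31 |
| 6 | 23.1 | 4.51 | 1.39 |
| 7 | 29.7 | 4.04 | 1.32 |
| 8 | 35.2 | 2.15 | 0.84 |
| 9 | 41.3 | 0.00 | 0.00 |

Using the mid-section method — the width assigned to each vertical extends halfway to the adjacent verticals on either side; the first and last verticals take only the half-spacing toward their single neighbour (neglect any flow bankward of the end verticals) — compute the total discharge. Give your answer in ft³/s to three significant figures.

w_2 = (10.6 − 0.0)/2 = 5.3 ft; q_2 = 1.13 × 2.58 × 5.3 = 15.45 ft³/s
w_3 = (16.7 − 5.3)/2 = 5.7 ft; q_3 = 0.93 × 3.40 × 5.7 = 18.02 ft³/s
w_4 = (19.7 − 10.6)/2 = 4.55 ft; q_4 = 1.45 × 4.65 × 4.55 = 30.68 ft³/s
w_5 = (23.1 − 16.7)/2 = 3.2 ft; q_5 = 1.31 × 5.40 × 3.2 = 22.64 ft³/s
w_6 = (29.7 − 19.7)/2 = 5 ft; q_6 = 1.39 × 4.51 × 5 = 31.34 ft³/s
w_7 = (35.2 − 23.1)/2 = 6.05 ft; q_7 = 1.32 × 4.04 × 6.05 = 32.26 ft³/s
w_8 = (41.3 − 29.7)/2 = 5.8 ft; q_8 = 0.84 × 2.15 × 5.8 = 10.47 ft³/s
Stations 1, 9 contribute zero (depth or velocity is 0).
Q = Σ qᵢ = 160.9 ft³/s

161 ft³/s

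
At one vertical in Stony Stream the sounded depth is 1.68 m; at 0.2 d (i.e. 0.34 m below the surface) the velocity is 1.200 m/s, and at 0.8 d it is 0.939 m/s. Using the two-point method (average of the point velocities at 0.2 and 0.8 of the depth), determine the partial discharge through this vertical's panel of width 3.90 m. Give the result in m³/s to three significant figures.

v̄ = (1.200 + 0.939) / 2 = 1.070 m/s
q = v̄ × d × w = 1.070 × 1.68 × 3.90 = 7.007 m³/s

7.01 m³/s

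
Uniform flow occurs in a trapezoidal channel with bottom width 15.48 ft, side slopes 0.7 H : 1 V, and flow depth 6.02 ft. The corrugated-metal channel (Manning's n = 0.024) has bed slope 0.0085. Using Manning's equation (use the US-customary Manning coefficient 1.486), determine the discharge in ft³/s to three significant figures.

A = (b + z·y)·y = (15.48 + 0.7×6.02)×6.02 = 118.6 ft²
P = b + 2y√(1+z²) = 15.48 + 2×6.02×√(1+0.7²) = 30.18 ft
R = A/P = 118.6/30.18 = 3.929 ft
Q = (1.486/n)·A·R^(2/3)·S^(1/2) = (1.486/0.024) × 118.6 × 3.929^(2/3) × 0.0085^(1/2) = 1685 ft³/s

1690 ft³/s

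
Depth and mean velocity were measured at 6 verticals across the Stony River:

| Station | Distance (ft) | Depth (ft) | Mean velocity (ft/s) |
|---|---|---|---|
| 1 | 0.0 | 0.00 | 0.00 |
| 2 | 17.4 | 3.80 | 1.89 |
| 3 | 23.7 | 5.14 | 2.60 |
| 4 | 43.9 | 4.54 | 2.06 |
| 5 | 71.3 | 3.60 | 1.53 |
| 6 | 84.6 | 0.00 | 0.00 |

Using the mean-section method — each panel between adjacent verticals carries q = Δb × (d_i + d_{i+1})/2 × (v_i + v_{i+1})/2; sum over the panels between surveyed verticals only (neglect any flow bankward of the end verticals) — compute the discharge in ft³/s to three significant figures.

Panel 1-2: Δb = 17.4 ft, d̄ = (0.00+3.80)/2 = 1.9, v̄ = (0.00+1.89)/2 = 0.945 → q = 17.4×1.9×0.945 = 31.24 ft³/s
Panel 2-3: Δb = 6.3 ft, d̄ = (3.80+5.14)/2 = 4.47, v̄ = (1.89+2.60)/2 = 2.245 → q = 6.3×4.47×2.245 = 63.22 ft³/s
Panel 3-4: Δb = 20.2 ft, d̄ = (5.14+4.54)/2 = 4.84, v̄ = (2.60+2.06)/2 = 2.33 → q = 20.2×4.84×2.33 = 227.8 ft³/s
Panel 4-5: Δb = 27.4 ft, d̄ = (4.54+3.60)/2 = 4.07, v̄ = (2.06+1.53)/2 = 1.795 → q = 27.4×4.07×1.795 = 200.2 ft³/s
Panel 5-6: Δb = 13.3 ft, d̄ = (3.60+0.00)/2 = 1.8, v̄ = (1.53+0.00)/2 = 0.765 → q = 13.3×1.8×0.765 = 18.31 ft³/s
Q = Σ q = 540.8 ft³/s

541 ft³/s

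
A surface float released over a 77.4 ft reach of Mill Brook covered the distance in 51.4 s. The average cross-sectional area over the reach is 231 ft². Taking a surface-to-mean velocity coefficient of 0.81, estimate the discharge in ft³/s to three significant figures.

282 ft³/s

v_surface = L / t̄ = 77.4 / 51.4 = 1.506 ft/s
v_mean = 0.81 × 1.506 = 1.220 ft/s
Q = A × v_mean = 231 × 1.220 = 281.8 ft³/s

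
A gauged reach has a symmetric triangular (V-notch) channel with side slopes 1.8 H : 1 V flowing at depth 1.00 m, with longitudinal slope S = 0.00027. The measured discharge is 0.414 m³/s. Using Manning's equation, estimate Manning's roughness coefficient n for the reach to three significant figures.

A = z·y² = 1.8×1.00² = 1.800 m²
P = 2y√(1+z²) = 2×1.00×√(1+1.8²) = 4.118 m
R = A/P = 1.800/4.118 = 0.4371 m
n = (1/Q)·A·R^(2/3)·S^(1/2) = (1/0.414) × 1.800 × 0.5759 × 0.01643 = 0.04115

0.0411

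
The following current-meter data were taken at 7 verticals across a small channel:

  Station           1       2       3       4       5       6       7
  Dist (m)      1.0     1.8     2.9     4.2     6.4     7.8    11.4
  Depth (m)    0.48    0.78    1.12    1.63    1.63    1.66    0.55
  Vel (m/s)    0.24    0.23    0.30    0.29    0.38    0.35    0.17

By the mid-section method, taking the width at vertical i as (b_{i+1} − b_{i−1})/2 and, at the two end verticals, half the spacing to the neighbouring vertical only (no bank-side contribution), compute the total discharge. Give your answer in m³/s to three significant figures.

4.18 m³/s

w_1 = (1.8 − 1.0)/2 = 0.4 m; q_1 = 0.24 × 0.48 × 0.4 = 0.04608 m³/s
w_2 = (2.9 − 1.0)/2 = 0.95 m; q_2 = 0.23 × 0.78 × 0.95 = 0.1704 m³/s
w_3 = (4.2 − 1.8)/2 = 1.2 m; q_3 = 0.30 × 1.12 × 1.2 = 0.4032 m³/s
w_4 = (6.4 − 2.9)/2 = 1.75 m; q_4 = 0.29 × 1.63 × 1.75 = 0.8272 m³/s
w_5 = (7.8 − 4.2)/2 = 1.8 m; q_5 = 0.38 × 1.63 × 1.8 = 1.115 m³/s
w_6 = (11.4 − 6.4)/2 = 2.5 m; q_6 = 0.35 × 1.66 × 2.5 = 1.453 m³/s
w_7 = (11.4 − 7.8)/2 = 1.8 m; q_7 = 0.17 × 0.55 × 1.8 = 0.1683 m³/s
Q = Σ qᵢ = 4.183 m³/s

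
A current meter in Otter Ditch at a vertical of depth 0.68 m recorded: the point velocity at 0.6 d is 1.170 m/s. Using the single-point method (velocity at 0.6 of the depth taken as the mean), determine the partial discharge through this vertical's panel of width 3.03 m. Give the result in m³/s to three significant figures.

2.41 m³/s

v̄ = v₀.₆ = 1.170 m/s
q = v̄ × d × w = 1.170 × 0.68 × 3.03 = 2.411 m³/s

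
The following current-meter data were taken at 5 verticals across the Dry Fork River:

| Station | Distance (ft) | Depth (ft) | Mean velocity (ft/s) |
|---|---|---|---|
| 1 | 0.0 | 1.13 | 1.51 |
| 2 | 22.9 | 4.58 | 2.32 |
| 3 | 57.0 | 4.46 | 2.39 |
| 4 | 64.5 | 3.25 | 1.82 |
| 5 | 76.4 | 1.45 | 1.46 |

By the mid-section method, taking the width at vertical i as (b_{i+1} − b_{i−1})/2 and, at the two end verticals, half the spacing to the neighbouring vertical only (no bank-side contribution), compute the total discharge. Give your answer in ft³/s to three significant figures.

w_1 = (22.9 − 0.0)/2 = 11.45 ft; q_1 = 1.51 × 1.13 × 11.45 = 19.54 ft³/s
w_2 = (57.0 − 0.0)/2 = 28.5 ft; q_2 = 2.32 × 4.58 × 28.5 = 302.8 ft³/s
w_3 = (64.5 − 22.9)/2 = 20.8 ft; q_3 = 2.39 × 4.46 × 20.8 = 221.7 ft³/s
w_4 = (76.4 − 57.0)/2 = 9.7 ft; q_4 = 1.82 × 3.25 × 9.7 = 57.38 ft³/s
w_5 = (76.4 − 64.5)/2 = 5.95 ft; q_5 = 1.46 × 1.45 × 5.95 = 12.60 ft³/s
Q = Σ qᵢ = 614.1 ft³/s

614 ft³/s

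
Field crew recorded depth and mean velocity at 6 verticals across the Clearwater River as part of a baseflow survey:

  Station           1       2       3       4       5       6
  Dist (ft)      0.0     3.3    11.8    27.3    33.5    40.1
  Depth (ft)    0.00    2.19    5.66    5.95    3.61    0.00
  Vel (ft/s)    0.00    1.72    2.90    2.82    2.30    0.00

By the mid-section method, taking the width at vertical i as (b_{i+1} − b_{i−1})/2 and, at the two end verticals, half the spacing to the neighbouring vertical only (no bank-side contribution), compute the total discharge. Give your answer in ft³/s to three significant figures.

454 ft³/s

w_2 = (11.8 − 0.0)/2 = 5.9 ft; q_2 = 1.72 × 2.19 × 5.9 = 22.22 ft³/s
w_3 = (27.3 − 3.3)/2 = 12 ft; q_3 = 2.90 × 5.66 × 12 = 197.0 ft³/s
w_4 = (33.5 − 11.8)/2 = 10.85 ft; q_4 = 2.82 × 5.95 × 10.85 = 182.1 ft³/s
w_5 = (40.1 − 27.3)/2 = 6.4 ft; q_5 = 2.30 × 3.61 × 6.4 = 53.14 ft³/s
Stations 1, 6 contribute zero (depth or velocity is 0).
Q = Σ qᵢ = 454.4 ft³/s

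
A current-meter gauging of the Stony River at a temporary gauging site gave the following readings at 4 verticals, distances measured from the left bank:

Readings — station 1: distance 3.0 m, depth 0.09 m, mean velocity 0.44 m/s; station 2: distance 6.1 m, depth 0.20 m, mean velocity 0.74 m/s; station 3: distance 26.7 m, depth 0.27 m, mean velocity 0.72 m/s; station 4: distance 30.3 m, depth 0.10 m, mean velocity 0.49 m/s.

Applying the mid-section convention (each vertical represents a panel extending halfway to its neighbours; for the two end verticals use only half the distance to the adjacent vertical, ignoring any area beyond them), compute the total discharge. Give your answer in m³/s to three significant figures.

4.26 m³/s

w_1 = (6.1 − 3.0)/2 = 1.55 m; q_1 = 0.44 × 0.09 × 1.55 = 0.06138 m³/s
w_2 = (26.7 − 3.0)/2 = 11.85 m; q_2 = 0.74 × 0.20 × 11.85 = 1.754 m³/s
w_3 = (30.3 − 6.1)/2 = 12.1 m; q_3 = 0.72 × 0.27 × 12.1 = 2.352 m³/s
w_4 = (30.3 − 26.7)/2 = 1.8 m; q_4 = 0.49 × 0.10 × 1.8 = 0.08820 m³/s
Q = Σ qᵢ = 4.256 m³/s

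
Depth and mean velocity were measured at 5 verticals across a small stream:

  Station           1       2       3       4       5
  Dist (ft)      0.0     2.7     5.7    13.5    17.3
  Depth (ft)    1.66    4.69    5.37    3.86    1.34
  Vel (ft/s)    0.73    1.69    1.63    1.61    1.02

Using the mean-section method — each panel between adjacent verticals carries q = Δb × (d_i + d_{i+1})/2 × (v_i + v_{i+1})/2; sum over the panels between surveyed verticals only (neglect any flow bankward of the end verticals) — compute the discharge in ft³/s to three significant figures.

Panel 1-2: Δb = 2.7 ft, d̄ = (1.66+4.69)/2 = 3.175, v̄ = (0.73+1.69)/2 = 1.21 → q = 2.7×3.175×1.21 = 10.37 ft³/s
Panel 2-3: Δb = 3 ft, d̄ = (4.69+5.37)/2 = 5.03, v̄ = (1.69+1.63)/2 = 1.66 → q = 3×5.03×1.66 = 25.05 ft³/s
Panel 3-4: Δb = 7.8 ft, d̄ = (5.37+3.86)/2 = 4.615, v̄ = (1.63+1.61)/2 = 1.62 → q = 7.8×4.615×1.62 = 58.32 ft³/s
Panel 4-5: Δb = 3.8 ft, d̄ = (3.86+1.34)/2 = 2.6, v̄ = (1.61+1.02)/2 = 1.315 → q = 3.8×2.6×1.315 = 12.99 ft³/s
Q = Σ q = 106.7 ft³/s

107 ft³/s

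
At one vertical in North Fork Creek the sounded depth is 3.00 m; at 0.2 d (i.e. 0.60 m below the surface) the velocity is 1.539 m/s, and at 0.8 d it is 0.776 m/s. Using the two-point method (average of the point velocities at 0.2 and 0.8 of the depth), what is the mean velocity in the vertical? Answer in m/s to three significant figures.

1.16 m/s

v̄ = (1.539 + 0.776) / 2 = 1.158 m/s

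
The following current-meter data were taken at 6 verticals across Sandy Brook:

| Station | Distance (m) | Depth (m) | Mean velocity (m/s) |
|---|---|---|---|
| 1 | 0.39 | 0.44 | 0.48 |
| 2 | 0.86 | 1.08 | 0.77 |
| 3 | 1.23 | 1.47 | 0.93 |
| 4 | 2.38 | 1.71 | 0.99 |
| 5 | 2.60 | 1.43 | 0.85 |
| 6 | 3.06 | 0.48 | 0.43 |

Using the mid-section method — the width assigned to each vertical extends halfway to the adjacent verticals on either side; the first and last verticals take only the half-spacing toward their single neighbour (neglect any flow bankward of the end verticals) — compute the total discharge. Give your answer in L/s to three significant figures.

3060 L/s

w_1 = (0.86 − 0.39)/2 = 0.235 m; q_1 = 0.48 × 0.44 × 0.235 = 0.04963 m³/s
w_2 = (1.23 − 0.39)/2 = 0.42 m; q_2 = 0.77 × 1.08 × 0.42 = 0.3493 m³/s
w_3 = (2.38 − 0.86)/2 = 0.76 m; q_3 = 0.93 × 1.47 × 0.76 = 1.039 m³/s
w_4 = (2.60 − 1.23)/2 = 0.685 m; q_4 = 0.99 × 1.71 × 0.685 = 1.160 m³/s
w_5 = (3.06 − 2.38)/2 = 0.34 m; q_5 = 0.85 × 1.43 × 0.34 = 0.4133 m³/s
w_6 = (3.06 − 2.60)/2 = 0.23 m; q_6 = 0.43 × 0.48 × 0.23 = 0.04747 m³/s
Q = Σ qᵢ = 3.058 m³/s
= 3.058 × 1000 = 3058 L/s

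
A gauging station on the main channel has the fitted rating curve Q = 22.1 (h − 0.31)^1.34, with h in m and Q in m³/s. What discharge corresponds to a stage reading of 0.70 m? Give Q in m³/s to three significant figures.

6.26 m³/s

Q = 22.1 × (0.70 − 0.31)^1.34 = 22.1 × 0.39^1.34 = 6.258 m³/s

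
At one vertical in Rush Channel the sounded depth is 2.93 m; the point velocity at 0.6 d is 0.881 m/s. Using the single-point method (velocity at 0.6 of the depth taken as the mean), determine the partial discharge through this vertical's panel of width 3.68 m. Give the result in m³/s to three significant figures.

v̄ = v₀.₆ = 0.881 m/s
q = v̄ × d × w = 0.8810 × 2.93 × 3.68 = 9.499 m³/s

9.50 m³/s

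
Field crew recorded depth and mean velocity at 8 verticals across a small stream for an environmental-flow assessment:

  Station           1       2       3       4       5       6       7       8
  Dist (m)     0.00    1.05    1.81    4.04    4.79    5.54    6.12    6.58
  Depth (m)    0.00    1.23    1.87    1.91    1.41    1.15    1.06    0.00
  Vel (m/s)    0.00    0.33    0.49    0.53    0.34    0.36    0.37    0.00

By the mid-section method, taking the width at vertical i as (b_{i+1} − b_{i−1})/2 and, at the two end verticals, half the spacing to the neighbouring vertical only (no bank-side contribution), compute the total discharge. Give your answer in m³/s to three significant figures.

4.08 m³/s

w_2 = (1.81 − 0.00)/2 = 0.905 m; q_2 = 0.33 × 1.23 × 0.905 = 0.3673 m³/s
w_3 = (4.04 − 1.05)/2 = 1.495 m; q_3 = 0.49 × 1.87 × 1.495 = 1.370 m³/s
w_4 = (4.79 − 1.81)/2 = 1.49 m; q_4 = 0.53 × 1.91 × 1.49 = 1.508 m³/s
w_5 = (5.54 − 4.04)/2 = 0.75 m; q_5 = 0.34 × 1.41 × 0.75 = 0.3596 m³/s
w_6 = (6.12 − 4.79)/2 = 0.665 m; q_6 = 0.36 × 1.15 × 0.665 = 0.2753 m³/s
w_7 = (6.58 − 5.54)/2 = 0.52 m; q_7 = 0.37 × 1.06 × 0.52 = 0.2039 m³/s
Stations 1, 8 contribute zero (depth or velocity is 0).
Q = Σ qᵢ = 4.084 m³/s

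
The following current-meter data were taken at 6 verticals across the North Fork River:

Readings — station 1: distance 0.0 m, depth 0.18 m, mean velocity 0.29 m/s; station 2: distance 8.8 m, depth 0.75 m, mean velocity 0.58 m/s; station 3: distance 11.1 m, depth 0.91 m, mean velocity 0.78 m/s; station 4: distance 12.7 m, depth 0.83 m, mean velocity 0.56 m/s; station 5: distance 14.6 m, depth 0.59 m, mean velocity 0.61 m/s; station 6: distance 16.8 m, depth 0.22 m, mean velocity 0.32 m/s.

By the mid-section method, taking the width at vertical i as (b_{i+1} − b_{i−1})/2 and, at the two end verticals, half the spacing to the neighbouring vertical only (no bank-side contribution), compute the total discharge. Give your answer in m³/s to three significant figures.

w_1 = (8.8 − 0.0)/2 = 4.4 m; q_1 = 0.29 × 0.18 × 4.4 = 0.2297 m³/s
w_2 = (11.1 − 0.0)/2 = 5.55 m; q_2 = 0.58 × 0.75 × 5.55 = 2.414 m³/s
w_3 = (12.7 − 8.8)/2 = 1.95 m; q_3 = 0.78 × 0.91 × 1.95 = 1.384 m³/s
w_4 = (14.6 − 11.1)/2 = 1.75 m; q_4 = 0.56 × 0.83 × 1.75 = 0.8134 m³/s
w_5 = (16.8 − 12.7)/2 = 2.05 m; q_5 = 0.61 × 0.59 × 2.05 = 0.7378 m³/s
w_6 = (16.8 − 14.6)/2 = 1.1 m; q_6 = 0.32 × 0.22 × 1.1 = 0.07744 m³/s
Q = Σ qᵢ = 5.657 m³/s

5.66 m³/s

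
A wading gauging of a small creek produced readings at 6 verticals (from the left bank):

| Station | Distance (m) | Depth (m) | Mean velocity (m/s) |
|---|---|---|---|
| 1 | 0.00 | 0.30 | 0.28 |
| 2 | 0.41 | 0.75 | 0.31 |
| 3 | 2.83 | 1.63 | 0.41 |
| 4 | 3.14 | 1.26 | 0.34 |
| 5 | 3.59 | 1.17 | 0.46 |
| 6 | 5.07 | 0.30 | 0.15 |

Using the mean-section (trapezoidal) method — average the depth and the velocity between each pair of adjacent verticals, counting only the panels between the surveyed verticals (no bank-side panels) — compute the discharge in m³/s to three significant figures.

1.82 m³/s

Panel 1-2: Δb = 0.41 m, d̄ = (0.30+0.75)/2 = 0.525, v̄ = (0.28+0.31)/2 = 0.295 → q = 0.41×0.525×0.295 = 0.06350 m³/s
Panel 2-3: Δb = 2.42 m, d̄ = (0.75+1.63)/2 = 1.19, v̄ = (0.31+0.41)/2 = 0.36 → q = 2.42×1.19×0.36 = 1.037 m³/s
Panel 3-4: Δb = 0.31 m, d̄ = (1.63+1.26)/2 = 1.445, v̄ = (0.41+0.34)/2 = 0.375 → q = 0.31×1.445×0.375 = 0.1680 m³/s
Panel 4-5: Δb = 0.45 m, d̄ = (1.26+1.17)/2 = 1.215, v̄ = (0.34+0.46)/2 = 0.4 → q = 0.45×1.215×0.4 = 0.2187 m³/s
Panel 5-6: Δb = 1.48 m, d̄ = (1.17+0.30)/2 = 0.735, v̄ = (0.46+0.15)/2 = 0.305 → q = 1.48×0.735×0.305 = 0.3318 m³/s
Q = Σ q = 1.819 m³/s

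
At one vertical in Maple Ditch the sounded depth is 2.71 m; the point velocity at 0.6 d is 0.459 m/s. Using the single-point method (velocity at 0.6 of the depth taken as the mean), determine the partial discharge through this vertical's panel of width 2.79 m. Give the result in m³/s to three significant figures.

v̄ = v₀.₆ = 0.459 m/s
q = v̄ × d × w = 0.4590 × 2.71 × 2.79 = 3.470 m³/s

3.47 m³/s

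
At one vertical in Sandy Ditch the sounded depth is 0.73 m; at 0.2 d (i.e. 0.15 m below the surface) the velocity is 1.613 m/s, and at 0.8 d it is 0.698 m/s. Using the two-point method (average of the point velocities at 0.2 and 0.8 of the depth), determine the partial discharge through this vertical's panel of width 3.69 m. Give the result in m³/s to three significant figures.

v̄ = (1.613 + 0.698) / 2 = 1.156 m/s
q = v̄ × d × w = 1.156 × 0.73 × 3.69 = 3.113 m³/s

3.11 m³/s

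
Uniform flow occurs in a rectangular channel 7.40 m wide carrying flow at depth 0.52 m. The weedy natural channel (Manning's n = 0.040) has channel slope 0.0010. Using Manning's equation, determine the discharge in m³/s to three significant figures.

1.80 m³/s

A = b·y = 7.40 × 0.52 = 3.848 m²
P = b + 2y = 7.40 + 2×0.52 = 8.440 m
R = A/P = 3.848/8.440 = 0.4559 m
Q = (1/n)·A·R^(2/3)·S^(1/2) = (1/0.040) × 3.848 × 0.4559^(2/3) × 0.0010^(1/2) = 1.802 m³/s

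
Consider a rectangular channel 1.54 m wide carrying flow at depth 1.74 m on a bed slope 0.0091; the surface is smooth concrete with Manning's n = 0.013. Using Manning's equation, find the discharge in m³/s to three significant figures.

A = b·y = 1.54 × 1.74 = 2.680 m²
P = b + 2y = 1.54 + 2×1.74 = 5.020 m
R = A/P = 2.680/5.020 = 0.5338 m
Q = (1/n)·A·R^(2/3)·S^(1/2) = (1/0.013) × 2.680 × 0.5338^(2/3) × 0.0091^(1/2) = 12.94 m³/s

12.9 m³/s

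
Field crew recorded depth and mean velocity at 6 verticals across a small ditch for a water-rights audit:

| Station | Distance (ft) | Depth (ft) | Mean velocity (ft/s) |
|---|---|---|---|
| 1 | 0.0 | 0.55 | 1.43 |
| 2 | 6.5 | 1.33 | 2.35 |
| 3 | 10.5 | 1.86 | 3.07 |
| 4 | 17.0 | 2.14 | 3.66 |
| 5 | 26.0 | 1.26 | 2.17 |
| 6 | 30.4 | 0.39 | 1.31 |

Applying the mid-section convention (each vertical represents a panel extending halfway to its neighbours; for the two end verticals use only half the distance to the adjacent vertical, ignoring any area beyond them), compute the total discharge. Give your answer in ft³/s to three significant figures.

129 ft³/s

w_1 = (6.5 − 0.0)/2 = 3.25 ft; q_1 = 1.43 × 0.55 × 3.25 = 2.556 ft³/s
w_2 = (10.5 − 0.0)/2 = 5.25 ft; q_2 = 2.35 × 1.33 × 5.25 = 16.41 ft³/s
w_3 = (17.0 − 6.5)/2 = 5.25 ft; q_3 = 3.07 × 1.86 × 5.25 = 29.98 ft³/s
w_4 = (26.0 − 10.5)/2 = 7.75 ft; q_4 = 3.66 × 2.14 × 7.75 = 60.70 ft³/s
w_5 = (30.4 − 17.0)/2 = 6.7 ft; q_5 = 2.17 × 1.26 × 6.7 = 18.32 ft³/s
w_6 = (30.4 − 26.0)/2 = 2.2 ft; q_6 = 1.31 × 0.39 × 2.2 = 1.124 ft³/s
Q = Σ qᵢ = 129.1 ft³/s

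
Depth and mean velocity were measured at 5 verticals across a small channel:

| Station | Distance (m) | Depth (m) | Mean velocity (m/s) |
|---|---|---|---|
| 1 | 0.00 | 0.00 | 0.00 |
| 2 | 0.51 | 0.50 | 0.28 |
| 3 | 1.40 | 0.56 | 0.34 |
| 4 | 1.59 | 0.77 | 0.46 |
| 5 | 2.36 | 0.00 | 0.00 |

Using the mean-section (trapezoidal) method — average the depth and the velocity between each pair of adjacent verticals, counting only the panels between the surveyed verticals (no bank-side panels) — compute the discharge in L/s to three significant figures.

Panel 1-2: Δb = 0.51 m, d̄ = (0.00+0.50)/2 = 0.25, v̄ = (0.00+0.28)/2 = 0.14 → q = 0.51×0.25×0.14 = 0.01785 m³/s
Panel 2-3: Δb = 0.89 m, d̄ = (0.50+0.56)/2 = 0.53, v̄ = (0.28+0.34)/2 = 0.31 → q = 0.89×0.53×0.31 = 0.1462 m³/s
Panel 3-4: Δb = 0.19 m, d̄ = (0.56+0.77)/2 = 0.665, v̄ = (0.34+0.46)/2 = 0.4 → q = 0.19×0.665×0.4 = 0.05054 m³/s
Panel 4-5: Δb = 0.77 m, d̄ = (0.77+0.00)/2 = 0.385, v̄ = (0.46+0.00)/2 = 0.23 → q = 0.77×0.385×0.23 = 0.06818 m³/s
Q = Σ q = 0.2828 m³/s
= 0.2828 × 1000 = 282.8 L/s

283 L/s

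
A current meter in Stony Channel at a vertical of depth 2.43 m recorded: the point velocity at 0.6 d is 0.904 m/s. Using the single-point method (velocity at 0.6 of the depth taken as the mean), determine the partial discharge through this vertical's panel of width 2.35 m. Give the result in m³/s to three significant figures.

v̄ = v₀.₆ = 0.904 m/s
q = v̄ × d × w = 0.9040 × 2.43 × 2.35 = 5.162 m³/s

5.16 m³/s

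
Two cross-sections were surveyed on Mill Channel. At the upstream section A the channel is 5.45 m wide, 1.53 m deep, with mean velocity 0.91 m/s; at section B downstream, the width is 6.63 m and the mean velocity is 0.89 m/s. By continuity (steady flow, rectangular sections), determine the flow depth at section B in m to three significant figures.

1.29 m

Q = A₁V₁ = (5.45×1.53) × 0.91 = 7.588 m³/s
d₂ = Q/(b₂ V₂) = 7.588/(6.63×0.89) = 1.286 m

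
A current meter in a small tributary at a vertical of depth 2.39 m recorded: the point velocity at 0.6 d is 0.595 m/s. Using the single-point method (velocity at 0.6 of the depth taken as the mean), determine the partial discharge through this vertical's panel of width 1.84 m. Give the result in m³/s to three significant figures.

2.62 m³/s

v̄ = v₀.₆ = 0.595 m/s
q = v̄ × d × w = 0.5950 × 2.39 × 1.84 = 2.617 m³/s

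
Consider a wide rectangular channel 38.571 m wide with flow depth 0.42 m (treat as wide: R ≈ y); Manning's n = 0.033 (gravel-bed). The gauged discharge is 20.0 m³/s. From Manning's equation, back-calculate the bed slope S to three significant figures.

0.00528

A = b·y = 38.571 × 0.42 = 16.20 m²
Wide channel: R ≈ y = 0.42 m
S = (Q·n / (1·A·R^(2/3)))² = (20.0×0.033 / (1×16.20×0.5608))² = 0.005277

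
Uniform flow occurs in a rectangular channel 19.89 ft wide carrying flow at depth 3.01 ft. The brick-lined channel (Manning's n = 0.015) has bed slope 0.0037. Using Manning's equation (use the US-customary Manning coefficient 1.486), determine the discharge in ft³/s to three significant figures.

631 ft³/s

A = b·y = 19.89 × 3.01 = 59.87 ft²
P = b + 2y = 19.89 + 2×3.01 = 25.91 ft
R = A/P = 59.87/25.91 = 2.311 ft
Q = (1.486/n)·A·R^(2/3)·S^(1/2) = (1.486/0.015) × 59.87 × 2.311^(2/3) × 0.0037^(1/2) = 630.5 ft³/s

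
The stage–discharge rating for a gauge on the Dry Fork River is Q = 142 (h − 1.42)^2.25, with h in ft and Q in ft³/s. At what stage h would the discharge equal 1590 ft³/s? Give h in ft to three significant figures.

h − h₀ = (Q/C)^(1/b) = (1590/142)^(1/2.25) = 2.926 ft
h = 1.42 + 2.926 = 4.346 ft

4.35 ft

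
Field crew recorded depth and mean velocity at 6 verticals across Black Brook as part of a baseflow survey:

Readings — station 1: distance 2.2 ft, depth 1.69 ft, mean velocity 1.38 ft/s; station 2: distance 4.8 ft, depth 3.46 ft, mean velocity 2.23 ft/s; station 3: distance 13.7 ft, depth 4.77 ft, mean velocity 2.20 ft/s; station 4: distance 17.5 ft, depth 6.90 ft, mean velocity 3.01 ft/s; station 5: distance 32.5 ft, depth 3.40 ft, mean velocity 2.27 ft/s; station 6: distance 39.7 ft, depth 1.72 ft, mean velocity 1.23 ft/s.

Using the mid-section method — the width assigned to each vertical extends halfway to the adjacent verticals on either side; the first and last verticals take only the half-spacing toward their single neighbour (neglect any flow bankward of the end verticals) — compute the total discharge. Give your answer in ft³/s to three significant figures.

403 ft³/s

w_1 = (4.8 − 2.2)/2 = 1.3 ft; q_1 = 1.38 × 1.69 × 1.3 = 3.032 ft³/s
w_2 = (13.7 − 2.2)/2 = 5.75 ft; q_2 = 2.23 × 3.46 × 5.75 = 44.37 ft³/s
w_3 = (17.5 − 4.8)/2 = 6.35 ft; q_3 = 2.20 × 4.77 × 6.35 = 66.64 ft³/s
w_4 = (32.5 − 13.7)/2 = 9.4 ft; q_4 = 3.01 × 6.90 × 9.4 = 195.2 ft³/s
w_5 = (39.7 − 17.5)/2 = 11.1 ft; q_5 = 2.27 × 3.40 × 11.1 = 85.67 ft³/s
w_6 = (39.7 − 32.5)/2 = 3.6 ft; q_6 = 1.23 × 1.72 × 3.6 = 7.616 ft³/s
Q = Σ qᵢ = 402.5 ft³/s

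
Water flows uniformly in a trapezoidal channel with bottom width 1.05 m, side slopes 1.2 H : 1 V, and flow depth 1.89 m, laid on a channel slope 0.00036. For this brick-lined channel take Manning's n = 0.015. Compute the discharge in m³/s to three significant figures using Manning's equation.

A = (b + z·y)·y = (1.05 + 1.2×1.89)×1.89 = 6.271 m²
P = b + 2y√(1+z²) = 1.05 + 2×1.89×√(1+1.2²) = 6.955 m
R = A/P = 6.271/6.955 = 0.9017 m
Q = (1/n)·A·R^(2/3)·S^(1/2) = (1/0.015) × 6.271 × 0.9017^(2/3) × 0.00036^(1/2) = 7.404 m³/s

7.40 m³/s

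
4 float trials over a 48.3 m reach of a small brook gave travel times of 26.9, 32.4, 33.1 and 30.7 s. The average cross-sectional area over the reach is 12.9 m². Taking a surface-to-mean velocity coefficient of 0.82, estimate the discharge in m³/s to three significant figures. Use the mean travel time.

16.6 m³/s

t̄ = (26.9 + 32.4 + 33.1 + 30.7) / 4 = 30.775 s
v_surface = L / t̄ = 48.3 / 30.775 = 1.569 m/s
v_mean = 0.82 × 1.569 = 1.287 m/s
Q = A × v_mean = 12.9 × 1.287 = 16.60 m³/s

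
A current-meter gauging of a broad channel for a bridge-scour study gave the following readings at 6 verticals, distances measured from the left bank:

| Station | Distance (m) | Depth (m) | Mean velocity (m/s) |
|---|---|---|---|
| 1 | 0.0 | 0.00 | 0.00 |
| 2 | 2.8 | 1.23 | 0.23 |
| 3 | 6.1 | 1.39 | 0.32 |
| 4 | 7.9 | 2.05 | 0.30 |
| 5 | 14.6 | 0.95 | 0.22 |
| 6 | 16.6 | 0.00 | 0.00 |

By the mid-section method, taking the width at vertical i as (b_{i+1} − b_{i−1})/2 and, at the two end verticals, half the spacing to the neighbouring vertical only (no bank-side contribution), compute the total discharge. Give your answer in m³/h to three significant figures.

w_2 = (6.1 − 0.0)/2 = 3.05 m; q_2 = 0.23 × 1.23 × 3.05 = 0.8628 m³/s
w_3 = (7.9 − 2.8)/2 = 2.55 m; q_3 = 0.32 × 1.39 × 2.55 = 1.134 m³/s
w_4 = (14.6 − 6.1)/2 = 4.25 m; q_4 = 0.30 × 2.05 × 4.25 = 2.614 m³/s
w_5 = (16.6 − 7.9)/2 = 4.35 m; q_5 = 0.22 × 0.95 × 4.35 = 0.9092 m³/s
Stations 1, 6 contribute zero (depth or velocity is 0).
Q = Σ qᵢ = 5.520 m³/s
= 5.520 × 3600 = 19870 m³/h

19900 m³/h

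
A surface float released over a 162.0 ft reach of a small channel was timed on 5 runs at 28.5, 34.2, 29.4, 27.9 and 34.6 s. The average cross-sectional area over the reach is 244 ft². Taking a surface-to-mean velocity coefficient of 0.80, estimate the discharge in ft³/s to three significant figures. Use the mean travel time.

1020 ft³/s

t̄ = (28.5 + 34.2 + 29.4 + 27.9 + 34.6) / 5 = 30.92 s
v_surface = L / t̄ = 162.0 / 30.92 = 5.239 ft/s
v_mean = 0.80 × 5.239 = 4.191 ft/s
Q = A × v_mean = 244 × 4.191 = 1023 ft³/s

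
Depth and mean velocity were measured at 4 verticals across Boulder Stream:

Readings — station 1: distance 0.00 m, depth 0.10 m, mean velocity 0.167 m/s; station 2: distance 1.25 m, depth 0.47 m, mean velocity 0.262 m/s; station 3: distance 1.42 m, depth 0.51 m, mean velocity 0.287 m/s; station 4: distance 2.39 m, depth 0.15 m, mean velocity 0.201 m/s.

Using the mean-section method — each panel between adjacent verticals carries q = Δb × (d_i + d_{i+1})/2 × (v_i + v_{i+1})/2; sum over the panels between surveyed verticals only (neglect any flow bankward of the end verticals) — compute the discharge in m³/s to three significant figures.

0.177 m³/s

Panel 1-2: Δb = 1.25 m, d̄ = (0.10+0.47)/2 = 0.285, v̄ = (0.167+0.262)/2 = 0.2145 → q = 1.25×0.285×0.2145 = 0.07642 m³/s
Panel 2-3: Δb = 0.17 m, d̄ = (0.47+0.51)/2 = 0.49, v̄ = (0.262+0.287)/2 = 0.2745 → q = 0.17×0.49×0.2745 = 0.02287 m³/s
Panel 3-4: Δb = 0.97 m, d̄ = (0.51+0.15)/2 = 0.33, v̄ = (0.287+0.201)/2 = 0.244 → q = 0.97×0.33×0.244 = 0.07810 m³/s
Q = Σ q = 0.1774 m³/s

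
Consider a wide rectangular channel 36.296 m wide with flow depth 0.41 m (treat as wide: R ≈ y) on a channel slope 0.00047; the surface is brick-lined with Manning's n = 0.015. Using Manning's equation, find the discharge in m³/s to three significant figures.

A = b·y = 36.296 × 0.41 = 14.88 m²
Wide channel: R ≈ y = 0.41 m
Q = (1/n)·A·R^(2/3)·S^(1/2) = (1/0.015) × 14.88 × 0.4100^(2/3) × 0.00047^(1/2) = 11.87 m³/s

11.9 m³/s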